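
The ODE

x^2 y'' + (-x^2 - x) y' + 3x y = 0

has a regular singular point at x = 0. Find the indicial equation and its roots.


Divide by x^2 to reach normal form y'' + P_1(x) y' + P_2(x) y = 0 with P_1(x) = -1 - 1/x and P_2(x) = 3/x.
x = 0 is a singular point because the y'-coefficient -1 - 1/x has a pole at x = 0 and the y-coefficient 3/x has a pole at x = 0.
It is a regular singular point because x P_1(x) = p(x) = -x - 1 and x^2 P_2(x) = q(x) = 3x are polynomials, hence analytic at x = 0.
p(0) = -1,  q(0) = 0.
Indicial equation: r(r-1) + p(0) r + q(0) = 0, i.e. r^2 + (p(0) - 1) r + q(0) = 0, i.e. r^2 - 2 r = 0.
Discriminant: (-2)^2 - 4(0) = 4, so r = (2 ± 2)/2.
Solving: r_1 = 2, r_2 = 0.

indicial: r^2 - 2 r = 0; roots r_1 = 2, r_2 = 0


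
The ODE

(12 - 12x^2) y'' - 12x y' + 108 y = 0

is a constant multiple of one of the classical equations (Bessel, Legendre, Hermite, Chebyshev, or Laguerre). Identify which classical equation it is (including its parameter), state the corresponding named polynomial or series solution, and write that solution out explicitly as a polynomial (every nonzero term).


All three coefficients share the factor 12; dividing through by 12 gives  (1 - x^2) y'' - x y' + 9 y = 0.
This matches the Chebyshev equation (1 - x^2) y'' - x y' + n^2 y = 0 (note the -x y' term, not -2x y') with n^2 = 9, so n = 3; the polynomial solution is T_3(x).
With y = sum_k a_k x^k, matching x^k gives (k+2)(k+1) a_{k+2} = (k^2 - n^2) a_k = (k - 3)(k + 3) a_k. The right side vanishes at k = 3, so the series with the parity of 3 terminates at degree 3.
Standard normalization: leading coefficient of T_n is 2^(n-1), so a_3 = 2^2 = 4. Work downward with a_k = (k+1)(k+2) a_{k+2} / ((k - 3)(k + 3)):
  a_1 = (2)(3)(4) / ((1 - 3)(1 + 3)) = 24/(-8) = -3
Hence T_3(x) = 4 x^3 - 3 x.

T_3(x); series = 4 x^3 - 3 x


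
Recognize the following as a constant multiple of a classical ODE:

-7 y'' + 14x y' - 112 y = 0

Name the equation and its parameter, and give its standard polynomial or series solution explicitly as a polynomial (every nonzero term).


All three coefficients share the factor -7; dividing through by -7 gives  y'' - 2x y' + 16 y = 0.
This matches the Hermite equation y'' - 2x y' + 2n y = 0 with 2n = 16, so n = 8; the polynomial solution is H_8(x).
With y = sum_k a_k x^k, matching x^k gives (k+2)(k+1) a_{k+2} = 2(k - n) a_k = 2(k - 8) a_k. The right side vanishes at k = 8, so the series with the parity of 8 terminates at degree 8.
Standard normalization: leading coefficient of H_n is 2^n, so a_8 = 2^8 = 256. Work downward with a_k = (k+1)(k+2) a_{k+2} / (2(k - n)):
  a_6 = (7)(8)(256) / (2(6 - 8)) = 14336/(-4) = -3584
  a_4 = (5)(6)(-3584) / (2(4 - 8)) = -107520/(-8) = 13440
  a_2 = (3)(4)(13440) / (2(2 - 8)) = 161280/(-12) = -13440
  a_0 = (1)(2)(-13440) / (2(0 - 8)) = -26880/(-16) = 1680
Hence H_8(x) = 256 x^8 - 3584 x^6 + 13440 x^4 - 13440 x^2 + 1680.

H_8(x); series = 256 x^8 - 3584 x^6 + 13440 x^4 - 13440 x^2 + 1680


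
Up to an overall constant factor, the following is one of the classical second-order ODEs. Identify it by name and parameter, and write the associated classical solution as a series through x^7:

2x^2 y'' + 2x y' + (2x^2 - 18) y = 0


All three coefficients share the factor 2; dividing through by 2 gives  x^2 y'' + x y' + (x^2 - 9) y = 0.
This matches the Bessel equation x^2 y'' + x y' + (x^2 - nu^2) y = 0 with nu^2 = 9, so nu = 3; the solution bounded at x = 0 is J_3(x).
Frobenius at x = 0: indicial roots ±nu; for r = nu the recurrence k(k + 2nu) c_k = -c_{k-2} gives the standard series J_nu(x) = sum_{k>=0} (-1)^k / (k! (k+nu)!) (x/2)^(2k+nu). Evaluate the first 3 terms:
  k = 0: (-1)^0 / (0! * 3! * 2^3) x^3 = 1/(1*6*8) x^3 = (1/48) x^3
  k = 1: (-1)^1 / (1! * 4! * 2^5) x^5 = -1/(1*24*32) x^5 = (-1/768) x^5
  k = 2: (-1)^2 / (2! * 5! * 2^7) x^7 = 1/(2*120*128) x^7 = (1/30720) x^7
Hence J_3(x) = x^7/30720 - x^5/768 + x^3/48 + ....

J_3(x); series = x^7/30720 - x^5/768 + x^3/48


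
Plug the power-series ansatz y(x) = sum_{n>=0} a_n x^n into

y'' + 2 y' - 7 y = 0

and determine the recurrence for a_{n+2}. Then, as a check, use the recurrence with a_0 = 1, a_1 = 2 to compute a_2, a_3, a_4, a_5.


Substitute y = sum_n a_n x^n.
y''(x) has coefficient (n+2)(n+1) a_{n+2} at x^n;
2 y'(x) has coefficient 2 (n+1) a_{n+1} at x^n;
-7 y(x) has coefficient -7 a_n at x^n.
Matching x^n: (n+2)(n+1) a_{n+2} + 2 (n+1) a_{n+1} - 7 a_n = 0.
Thus a_{n+2} = [-2 (n+1) a_{n+1} + 7 a_n] / ((n+1)(n+2)).

Check with a_0 = 1, a_1 = 2 (apply the recurrence for n = 0, 1, 2, 3): a_0 = 1, a_1 = 2, a_2 = 3/2, a_3 = 4/3, a_4 = 5/24, a_5 = 23/60.

a_(n+2) = [-2 (n+1) a_(n+1) + 7 a_n] / ((n+1)(n+2)); check: a_0 = 1, a_1 = 2, a_2 = 3/2, a_3 = 4/3, a_4 = 5/24, a_5 = 23/60


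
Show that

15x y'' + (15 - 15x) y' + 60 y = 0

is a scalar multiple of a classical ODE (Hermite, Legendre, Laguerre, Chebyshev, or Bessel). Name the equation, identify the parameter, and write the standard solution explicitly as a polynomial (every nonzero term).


All three coefficients share the factor 15; dividing through by 15 gives  x y'' + (1 - x) y' + 4 y = 0.
This matches the Laguerre equation x y'' + (1 - x) y' + n y = 0 with n = 4; the polynomial solution is L_4(x).
With y = sum_k a_k x^k, matching x^k gives (k+1)k a_{k+1} + (k+1) a_{k+1} - k a_k + n a_k = 0, i.e. (k+1)^2 a_{k+1} = (k - n) a_k = (k - 4) a_k. The right side vanishes at k = 4, so the series terminates at degree 4.
Standard normalization L_n(0) = 1 gives a_0 = 1. Work upward with a_{k+1} = (k - 4) a_k / (k+1)^2:
  a_1 = (0 - 4)(1) / 1^2 = -4/1 = -4
  a_2 = (1 - 4)(-4) / 2^2 = 12/4 = 3
  a_3 = (2 - 4)(3) / 3^2 = -6/9 = -2/3
  a_4 = (3 - 4)(-2/3) / 4^2 = (2/3)/16 = 1/24
Hence L_4(x) = x^4/24 - 2 x^3/3 + 3 x^2 - 4 x + 1.

L_4(x); series = x^4/24 - 2 x^3/3 + 3 x^2 - 4 x + 1


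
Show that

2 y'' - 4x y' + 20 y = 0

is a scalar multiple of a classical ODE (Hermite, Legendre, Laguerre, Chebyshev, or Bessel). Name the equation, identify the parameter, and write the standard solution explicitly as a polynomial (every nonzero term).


All three coefficients share the factor 2; dividing through by 2 gives  y'' - 2x y' + 10 y = 0.
This matches the Hermite equation y'' - 2x y' + 2n y = 0 with 2n = 10, so n = 5; the polynomial solution is H_5(x).
With y = sum_k a_k x^k, matching x^k gives (k+2)(k+1) a_{k+2} = 2(k - n) a_k = 2(k - 5) a_k. The right side vanishes at k = 5, so the series with the parity of 5 terminates at degree 5.
Standard normalization: leading coefficient of H_n is 2^n, so a_5 = 2^5 = 32. Work downward with a_k = (k+1)(k+2) a_{k+2} / (2(k - n)):
  a_3 = (4)(5)(32) / (2(3 - 5)) = 640/(-4) = -160
  a_1 = (2)(3)(-160) / (2(1 - 5)) = -960/(-8) = 120
Hence H_5(x) = 32 x^5 - 160 x^3 + 120 x.

H_5(x); series = 32 x^5 - 160 x^3 + 120 x


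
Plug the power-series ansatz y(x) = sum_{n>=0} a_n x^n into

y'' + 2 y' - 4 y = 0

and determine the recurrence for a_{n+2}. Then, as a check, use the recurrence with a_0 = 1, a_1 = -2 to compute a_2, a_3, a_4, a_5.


Substitute y = sum_n a_n x^n.
y''(x) has coefficient (n+2)(n+1) a_{n+2} at x^n;
2 y'(x) has coefficient 2 (n+1) a_{n+1} at x^n;
-4 y(x) has coefficient -4 a_n at x^n.
Matching x^n: (n+2)(n+1) a_{n+2} + 2 (n+1) a_{n+1} - 4 a_n = 0.
Thus a_{n+2} = [-2 (n+1) a_{n+1} + 4 a_n] / ((n+1)(n+2)).

Check with a_0 = 1, a_1 = -2 (apply the recurrence for n = 0, 1, 2, 3): a_0 = 1, a_1 = -2, a_2 = 4, a_3 = -4, a_4 = 10/3, a_5 = -32/15.

a_(n+2) = [-2 (n+1) a_(n+1) + 4 a_n] / ((n+1)(n+2)); check: a_0 = 1, a_1 = -2, a_2 = 4, a_3 = -4, a_4 = 10/3, a_5 = -32/15


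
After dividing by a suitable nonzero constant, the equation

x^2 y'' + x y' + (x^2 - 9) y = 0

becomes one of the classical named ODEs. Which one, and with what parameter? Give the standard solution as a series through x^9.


The equation is already in a standard form:  x^2 y'' + x y' + (x^2 - 9) y = 0.
This matches the Bessel equation x^2 y'' + x y' + (x^2 - nu^2) y = 0 with nu^2 = 9, so nu = 3; the solution bounded at x = 0 is J_3(x).
Frobenius at x = 0: indicial roots ±nu; for r = nu the recurrence k(k + 2nu) c_k = -c_{k-2} gives the standard series J_nu(x) = sum_{k>=0} (-1)^k / (k! (k+nu)!) (x/2)^(2k+nu). Evaluate the first 4 terms:
  k = 0: (-1)^0 / (0! * 3! * 2^3) x^3 = 1/(1*6*8) x^3 = (1/48) x^3
  k = 1: (-1)^1 / (1! * 4! * 2^5) x^5 = -1/(1*24*32) x^5 = (-1/768) x^5
  k = 2: (-1)^2 / (2! * 5! * 2^7) x^7 = 1/(2*120*128) x^7 = (1/30720) x^7
  k = 3: (-1)^3 / (3! * 6! * 2^9) x^9 = -1/(6*720*512) x^9 = (-1/2211840) x^9
Hence J_3(x) = -x^9/2211840 + x^7/30720 - x^5/768 + x^3/48 + ....

J_3(x); series = -x^9/2211840 + x^7/30720 - x^5/768 + x^3/48


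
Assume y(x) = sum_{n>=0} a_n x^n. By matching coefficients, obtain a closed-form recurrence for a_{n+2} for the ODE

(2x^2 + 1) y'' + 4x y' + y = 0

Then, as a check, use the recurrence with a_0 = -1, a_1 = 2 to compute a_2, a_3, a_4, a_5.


Substitute y = sum_n a_n x^n.
(1 + 2 x^2) y'' contributes (n+2)(n+1) a_{n+2} + 2 n(n-1) a_n at x^n.
4 x y'(x) contributes 4 n a_n at x^n.
y(x) contributes 1 a_n at x^n.
Matching x^n: (n+2)(n+1) a_{n+2} + (2 n(n-1) + 4 n + 1) a_n = 0.
Thus a_{n+2} = (-2 n(n-1) - 4 n - 1) / ((n+1)(n+2)) * a_n.

Check with a_0 = -1, a_1 = 2 (apply the recurrence for n = 0, 1, 2, 3): a_0 = -1, a_1 = 2, a_2 = 1/2, a_3 = -5/3, a_4 = -13/24, a_5 = 25/12.

a_(n+2) = (-2 n(n-1) - 4 n - 1) / ((n+1)(n+2)) * a_n; check: a_0 = -1, a_1 = 2, a_2 = 1/2, a_3 = -5/3, a_4 = -13/24, a_5 = 25/12


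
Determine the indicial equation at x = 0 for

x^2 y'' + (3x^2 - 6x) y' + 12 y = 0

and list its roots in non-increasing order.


Divide by x^2 to reach normal form y'' + P_1(x) y' + P_2(x) y = 0 with P_1(x) = 3 - 6/x and P_2(x) = 12/x^2.
x = 0 is a singular point because the y'-coefficient 3 - 6/x has a pole at x = 0 and the y-coefficient 12/x^2 has a pole at x = 0.
It is a regular singular point because x P_1(x) = p(x) = 3x - 6 and x^2 P_2(x) = q(x) = 12 are polynomials, hence analytic at x = 0.
p(0) = -6,  q(0) = 12.
Indicial equation: r(r-1) + p(0) r + q(0) = 0, i.e. r^2 + (p(0) - 1) r + q(0) = 0, i.e. r^2 - 7 r + 12 = 0.
Discriminant: (-7)^2 - 4(12) = 1, so r = (7 ± 1)/2.
Solving: r_1 = 4, r_2 = 3.

indicial: r^2 - 7 r + 12 = 0; roots r_1 = 4, r_2 = 3


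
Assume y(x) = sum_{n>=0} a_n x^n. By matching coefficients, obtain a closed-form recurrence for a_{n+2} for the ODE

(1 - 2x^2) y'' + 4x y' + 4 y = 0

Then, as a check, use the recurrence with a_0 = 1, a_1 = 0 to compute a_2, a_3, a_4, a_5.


Substitute y = sum_n a_n x^n.
(1 - 2 x^2) y'' contributes (n+2)(n+1) a_{n+2} - 2 n(n-1) a_n at x^n.
4 x y'(x) contributes 4 n a_n at x^n.
4 y(x) contributes 4 a_n at x^n.
Matching x^n: (n+2)(n+1) a_{n+2} + (-2 n(n-1) + 4 n + 4) a_n = 0.
Thus a_{n+2} = (2 n(n-1) - 4 n - 4) / ((n+1)(n+2)) * a_n.

Check with a_0 = 1, a_1 = 0 (apply the recurrence for n = 0, 1, 2, 3): a_0 = 1, a_1 = 0, a_2 = -2, a_3 = 0, a_4 = 4/3, a_5 = 0.

a_(n+2) = (2 n(n-1) - 4 n - 4) / ((n+1)(n+2)) * a_n; check: a_0 = 1, a_1 = 0, a_2 = -2, a_3 = 0, a_4 = 4/3, a_5 = 0


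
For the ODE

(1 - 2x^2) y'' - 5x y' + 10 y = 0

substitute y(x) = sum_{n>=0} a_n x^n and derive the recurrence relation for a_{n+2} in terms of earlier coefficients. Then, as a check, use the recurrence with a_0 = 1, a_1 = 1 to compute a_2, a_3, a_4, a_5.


Substitute y = sum_n a_n x^n.
(1 - 2 x^2) y'' contributes (n+2)(n+1) a_{n+2} - 2 n(n-1) a_n at x^n.
-5 x y'(x) contributes -5 n a_n at x^n.
10 y(x) contributes 10 a_n at x^n.
Matching x^n: (n+2)(n+1) a_{n+2} + (-2 n(n-1) - 5 n + 10) a_n = 0.
Thus a_{n+2} = (2 n(n-1) + 5 n - 10) / ((n+1)(n+2)) * a_n.

Check with a_0 = 1, a_1 = 1 (apply the recurrence for n = 0, 1, 2, 3): a_0 = 1, a_1 = 1, a_2 = -5, a_3 = -5/6, a_4 = -5/3, a_5 = -17/24.

a_(n+2) = (2 n(n-1) + 5 n - 10) / ((n+1)(n+2)) * a_n; check: a_0 = 1, a_1 = 1, a_2 = -5, a_3 = -5/6, a_4 = -5/3, a_5 = -17/24


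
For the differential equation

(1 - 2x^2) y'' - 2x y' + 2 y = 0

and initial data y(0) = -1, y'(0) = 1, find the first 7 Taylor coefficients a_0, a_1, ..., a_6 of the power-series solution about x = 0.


Ansatz: y(x) = sum_{n>=0} a_n x^n, so y'(x) = sum_{n>=1} n a_n x^(n-1) and y''(x) = sum_{n>=2} n(n-1) a_n x^(n-2).
Substitute into P(x) y'' + Q(x) y' + R(x) y = 0 with P(x) = 1 - 2x^2, Q(x) = -2x, R(x) = 2, and match powers of x.
Initial conditions: a_0 = -1, a_1 = 1.
Setting the coefficient of each power of x to zero and solving order by order (substituting the coefficients already found):
  x^0: 2 a_2 + 2 a_0 = 0  ->  2 a_2 = -2 a_0 = 2  ->  a_2 = 1
  x^1: 6 a_3 = 0  ->  a_3 = 0
  x^2: 12 a_4 - 6 a_2 = 0  ->  12 a_4 = 6 a_2 = 6  ->  a_4 = 1/2
  x^3: 20 a_5 - 16 a_3 = 0  ->  20 a_5 = 16 a_3 = 0  ->  a_5 = 0
  x^4: 30 a_6 - 30 a_4 = 0  ->  30 a_6 = 30 a_4 = 15  ->  a_6 = 1/2
Truncated series: y(x) = -1 + x + x^2 + (1/2) x^4 + (1/2) x^6 + O(x^7).

a_0 = -1; a_1 = 1; a_2 = 1; a_3 = 0; a_4 = 1/2; a_5 = 0; a_6 = 1/2


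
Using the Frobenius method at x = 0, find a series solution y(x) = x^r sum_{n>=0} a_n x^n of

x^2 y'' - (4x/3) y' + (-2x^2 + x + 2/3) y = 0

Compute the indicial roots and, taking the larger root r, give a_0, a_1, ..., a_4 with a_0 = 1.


Write in Frobenius form y'' + (p(x)/x) y' + (q(x)/x^2) y = 0:
  p(x) = -4/3,  q(x) = -2x^2 + x + 2/3.
Indicial equation: r(r-1) + (-4/3) r + (2/3) = 0 -> roots r_1 = 2, r_2 = 1/3.
Take r = r_1 = 2. Let y(x) = x^r sum_{n>=0} a_n x^n with a_0 = 1.
Substitute y = x^r sum a_n x^n and match x^{r+n}. The recurrence is
  D(n) a_n + 1 a_{n-1} - 2 a_{n-2} = 0,  where D(n) = (r+n)(r+n-1) + (-4/3)(r+n) + (2/3).
  a_n = [-1 a_{n-1} + 2 a_{n-2}] / D(n).
Since the indicial polynomial factors as (r - r_1)(r - r_2), D(n) = (r_1 + n - r_1)(r_1 + n - r_2) = n(n + 5/3).
Evaluating step by step (a_0 = 1):
  n = 1: D(1) = 1(1 + 5/3) = 8/3; numerator = -1(1) = -1; a_1 = (-1)/(8/3) = -3/8
  n = 2: D(2) = 2(2 + 5/3) = 22/3; numerator = -1(-3/8) + 2(1) = 19/8; a_2 = (19/8)/(22/3) = 57/176
  n = 3: D(3) = 3(3 + 5/3) = 14; numerator = -1(57/176) + 2(-3/8) = -189/176; a_3 = (-189/176)/(14) = -27/352
  n = 4: D(4) = 4(4 + 5/3) = 68/3; numerator = -1(-27/352) + 2(57/176) = 255/352; a_4 = (255/352)/(68/3) = 45/1408

r = 2; a_0 = 1; a_1 = -3/8; a_2 = 57/176; a_3 = -27/352; a_4 = 45/1408


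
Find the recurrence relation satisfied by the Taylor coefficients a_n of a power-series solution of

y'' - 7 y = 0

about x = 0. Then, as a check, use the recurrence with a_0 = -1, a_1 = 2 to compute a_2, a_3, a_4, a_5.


Substitute y = sum_n a_n x^n into y'' + (const) y = 0.
y''(x) = sum_{n>=0} (n+2)(n+1) a_{n+2} x^n.
The ODE becomes sum_n [(n+2)(n+1) a_{n+2} - 7 a_n] x^n = 0.
Setting each coefficient to zero gives the recurrence:
  (n+2)(n+1) a_{n+2} - 7 a_n = 0,
  a_{n+2} = 7 / ((n+1)(n+2)) a_n.

Check with a_0 = -1, a_1 = 2 (apply the recurrence for n = 0, 1, 2, 3): a_0 = -1, a_1 = 2, a_2 = -7/2, a_3 = 7/3, a_4 = -49/24, a_5 = 49/60.

a_{n+2} = 7/((n+1)(n+2)) * a_n; check: a_0 = -1, a_1 = 2, a_2 = -7/2, a_3 = 7/3, a_4 = -49/24, a_5 = 49/60


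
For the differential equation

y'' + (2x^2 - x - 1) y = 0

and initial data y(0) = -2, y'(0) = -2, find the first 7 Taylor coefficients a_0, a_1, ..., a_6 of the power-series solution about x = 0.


Ansatz: y(x) = sum_{n>=0} a_n x^n, so y'(x) = sum_{n>=1} n a_n x^(n-1) and y''(x) = sum_{n>=2} n(n-1) a_n x^(n-2).
Substitute into P(x) y'' + Q(x) y' + R(x) y = 0 with P(x) = 1, Q(x) = 0, R(x) = 2x^2 - x - 1, and match powers of x.
Initial conditions: a_0 = -2, a_1 = -2.
Setting the coefficient of each power of x to zero and solving order by order (substituting the coefficients already found):
  x^0: 2 a_2 - a_0 = 0  ->  2 a_2 = a_0 = -2  ->  a_2 = -1
  x^1: 6 a_3 - a_1 - a_0 = 0  ->  6 a_3 = a_1 + a_0 = -4  ->  a_3 = -2/3
  x^2: 12 a_4 - a_2 - a_1 + 2 a_0 = 0  ->  12 a_4 = a_2 + a_1 - 2 a_0 = 1  ->  a_4 = 1/12
  x^3: 20 a_5 - a_3 - a_2 + 2 a_1 = 0  ->  20 a_5 = a_3 + a_2 - 2 a_1 = 7/3  ->  a_5 = 7/60
  x^4: 30 a_6 - a_4 - a_3 + 2 a_2 = 0  ->  30 a_6 = a_4 + a_3 - 2 a_2 = 17/12  ->  a_6 = 17/360
Truncated series: y(x) = -2 - 2 x - x^2 - (2/3) x^3 + (1/12) x^4 + (7/60) x^5 + (17/360) x^6 + O(x^7).

a_0 = -2; a_1 = -2; a_2 = -1; a_3 = -2/3; a_4 = 1/12; a_5 = 7/60; a_6 = 17/360


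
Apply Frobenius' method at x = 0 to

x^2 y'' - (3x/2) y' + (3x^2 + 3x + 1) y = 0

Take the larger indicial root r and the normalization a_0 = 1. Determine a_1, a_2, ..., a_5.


Write in Frobenius form y'' + (p(x)/x) y' + (q(x)/x^2) y = 0:
  p(x) = -3/2,  q(x) = 3x^2 + 3x + 1.
Indicial equation: r(r-1) + (-3/2) r + (1) = 0 -> roots r_1 = 2, r_2 = 1/2.
Take r = r_1 = 2. Let y(x) = x^r sum_{n>=0} a_n x^n with a_0 = 1.
Substitute y = x^r sum a_n x^n and match x^{r+n}. The recurrence is
  D(n) a_n + 3 a_{n-1} + 3 a_{n-2} = 0,  where D(n) = (r+n)(r+n-1) + (-3/2)(r+n) + (1).
  a_n = [-3 a_{n-1} - 3 a_{n-2}] / D(n).
Since the indicial polynomial factors as (r - r_1)(r - r_2), D(n) = (r_1 + n - r_1)(r_1 + n - r_2) = n(n + 3/2).
Evaluating step by step (a_0 = 1):
  n = 1: D(1) = 1(1 + 3/2) = 5/2; numerator = -3(1) = -3; a_1 = (-3)/(5/2) = -6/5
  n = 2: D(2) = 2(2 + 3/2) = 7; numerator = -3(-6/5) - 3(1) = 3/5; a_2 = (3/5)/(7) = 3/35
  n = 3: D(3) = 3(3 + 3/2) = 27/2; numerator = -3(3/35) - 3(-6/5) = 117/35; a_3 = (117/35)/(27/2) = 26/105
  n = 4: D(4) = 4(4 + 3/2) = 22; numerator = -3(26/105) - 3(3/35) = -1; a_4 = (-1)/(22) = -1/22
  n = 5: D(5) = 5(5 + 3/2) = 65/2; numerator = -3(-1/22) - 3(26/105) = -467/770; a_5 = (-467/770)/(65/2) = -467/25025

r = 2; a_0 = 1; a_1 = -6/5; a_2 = 3/35; a_3 = 26/105; a_4 = -1/22; a_5 = -467/25025


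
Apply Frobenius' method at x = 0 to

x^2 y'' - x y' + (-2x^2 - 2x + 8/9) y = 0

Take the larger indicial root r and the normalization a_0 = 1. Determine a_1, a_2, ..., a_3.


Write in Frobenius form y'' + (p(x)/x) y' + (q(x)/x^2) y = 0:
  p(x) = -1,  q(x) = -2x^2 - 2x + 8/9.
Indicial equation: r(r-1) + (-1) r + (8/9) = 0 -> roots r_1 = 4/3, r_2 = 2/3.
Take r = r_1 = 4/3. Let y(x) = x^r sum_{n>=0} a_n x^n with a_0 = 1.
Substitute y = x^r sum a_n x^n and match x^{r+n}. The recurrence is
  D(n) a_n - 2 a_{n-1} - 2 a_{n-2} = 0,  where D(n) = (r+n)(r+n-1) + (-1)(r+n) + (8/9).
  a_n = [2 a_{n-1} + 2 a_{n-2}] / D(n).
Since the indicial polynomial factors as (r - r_1)(r - r_2), D(n) = (r_1 + n - r_1)(r_1 + n - r_2) = n(n + 2/3).
Evaluating step by step (a_0 = 1):
  n = 1: D(1) = 1(1 + 2/3) = 5/3; numerator = 2(1) = 2; a_1 = (2)/(5/3) = 6/5
  n = 2: D(2) = 2(2 + 2/3) = 16/3; numerator = 2(6/5) + 2(1) = 22/5; a_2 = (22/5)/(16/3) = 33/40
  n = 3: D(3) = 3(3 + 2/3) = 11; numerator = 2(33/40) + 2(6/5) = 81/20; a_3 = (81/20)/(11) = 81/220

r = 4/3; a_0 = 1; a_1 = 6/5; a_2 = 33/40; a_3 = 81/220


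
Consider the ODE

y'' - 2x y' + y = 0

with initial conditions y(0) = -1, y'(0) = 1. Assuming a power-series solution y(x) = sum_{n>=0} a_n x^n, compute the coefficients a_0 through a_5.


Ansatz: y(x) = sum_{n>=0} a_n x^n, so y'(x) = sum_{n>=1} n a_n x^(n-1) and y''(x) = sum_{n>=2} n(n-1) a_n x^(n-2).
Substitute into P(x) y'' + Q(x) y' + R(x) y = 0 with P(x) = 1, Q(x) = -2x, R(x) = 1, and match powers of x.
Initial conditions: a_0 = -1, a_1 = 1.
Setting the coefficient of each power of x to zero and solving order by order (substituting the coefficients already found):
  x^0: 2 a_2 + a_0 = 0  ->  2 a_2 = -a_0 = 1  ->  a_2 = 1/2
  x^1: 6 a_3 - a_1 = 0  ->  6 a_3 = a_1 = 1  ->  a_3 = 1/6
  x^2: 12 a_4 - 3 a_2 = 0  ->  12 a_4 = 3 a_2 = 3/2  ->  a_4 = 1/8
  x^3: 20 a_5 - 5 a_3 = 0  ->  20 a_5 = 5 a_3 = 5/6  ->  a_5 = 1/24
Truncated series: y(x) = -1 + x + (1/2) x^2 + (1/6) x^3 + (1/8) x^4 + (1/24) x^5 + O(x^6).

a_0 = -1; a_1 = 1; a_2 = 1/2; a_3 = 1/6; a_4 = 1/8; a_5 = 1/24


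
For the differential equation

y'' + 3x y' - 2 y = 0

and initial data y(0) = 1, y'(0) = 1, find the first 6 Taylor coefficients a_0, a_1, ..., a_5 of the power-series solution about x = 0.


Ansatz: y(x) = sum_{n>=0} a_n x^n, so y'(x) = sum_{n>=1} n a_n x^(n-1) and y''(x) = sum_{n>=2} n(n-1) a_n x^(n-2).
Substitute into P(x) y'' + Q(x) y' + R(x) y = 0 with P(x) = 1, Q(x) = 3x, R(x) = -2, and match powers of x.
Initial conditions: a_0 = 1, a_1 = 1.
Setting the coefficient of each power of x to zero and solving order by order (substituting the coefficients already found):
  x^0: 2 a_2 - 2 a_0 = 0  ->  2 a_2 = 2 a_0 = 2  ->  a_2 = 1
  x^1: 6 a_3 + a_1 = 0  ->  6 a_3 = -a_1 = -1  ->  a_3 = -1/6
  x^2: 12 a_4 + 4 a_2 = 0  ->  12 a_4 = -4 a_2 = -4  ->  a_4 = -1/3
  x^3: 20 a_5 + 7 a_3 = 0  ->  20 a_5 = -7 a_3 = 7/6  ->  a_5 = 7/120
Truncated series: y(x) = 1 + x + x^2 - (1/6) x^3 - (1/3) x^4 + (7/120) x^5 + O(x^6).

a_0 = 1; a_1 = 1; a_2 = 1; a_3 = -1/6; a_4 = -1/3; a_5 = 7/120


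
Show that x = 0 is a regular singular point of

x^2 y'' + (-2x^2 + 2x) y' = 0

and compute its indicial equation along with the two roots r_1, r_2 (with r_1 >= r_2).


Divide by x^2 to reach normal form y'' + P_1(x) y' + P_2(x) y = 0 with P_1(x) = -2 + 2/x and P_2(x) = 0.
x = 0 is a singular point because the y'-coefficient -2 + 2/x has a pole at x = 0.
It is a regular singular point because x P_1(x) = p(x) = 2 - 2x and x^2 P_2(x) = q(x) = 0 are polynomials, hence analytic at x = 0.
p(0) = 2,  q(0) = 0.
Indicial equation: r(r-1) + p(0) r + q(0) = 0, i.e. r^2 + (p(0) - 1) r + q(0) = 0, i.e. r^2 + 1 r = 0.
Discriminant: (1)^2 - 4(0) = 1, so r = (-1 ± 1)/2.
Solving: r_1 = 0, r_2 = -1.

indicial: r^2 + 1 r = 0; roots r_1 = 0, r_2 = -1


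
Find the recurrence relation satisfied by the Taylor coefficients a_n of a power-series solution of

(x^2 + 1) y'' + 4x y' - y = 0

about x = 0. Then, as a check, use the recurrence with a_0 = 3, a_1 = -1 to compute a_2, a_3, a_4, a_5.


Substitute y = sum_n a_n x^n.
(1 + 1 x^2) y'' contributes (n+2)(n+1) a_{n+2} + n(n-1) a_n at x^n.
4 x y'(x) contributes 4 n a_n at x^n.
-y(x) contributes -1 a_n at x^n.
Matching x^n: (n+2)(n+1) a_{n+2} + (n(n-1) + 4 n - 1) a_n = 0.
Thus a_{n+2} = (-n(n-1) - 4 n + 1) / ((n+1)(n+2)) * a_n.

Check with a_0 = 3, a_1 = -1 (apply the recurrence for n = 0, 1, 2, 3): a_0 = 3, a_1 = -1, a_2 = 3/2, a_3 = 1/2, a_4 = -9/8, a_5 = -17/40.

a_(n+2) = (-n(n-1) - 4 n + 1) / ((n+1)(n+2)) * a_n; check: a_0 = 3, a_1 = -1, a_2 = 3/2, a_3 = 1/2, a_4 = -9/8, a_5 = -17/40


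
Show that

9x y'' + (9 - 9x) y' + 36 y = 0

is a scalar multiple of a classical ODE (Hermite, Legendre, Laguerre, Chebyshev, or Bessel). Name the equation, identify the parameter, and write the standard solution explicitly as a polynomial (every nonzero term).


All three coefficients share the factor 9; dividing through by 9 gives  x y'' + (1 - x) y' + 4 y = 0.
This matches the Laguerre equation x y'' + (1 - x) y' + n y = 0 with n = 4; the polynomial solution is L_4(x).
With y = sum_k a_k x^k, matching x^k gives (k+1)k a_{k+1} + (k+1) a_{k+1} - k a_k + n a_k = 0, i.e. (k+1)^2 a_{k+1} = (k - n) a_k = (k - 4) a_k. The right side vanishes at k = 4, so the series terminates at degree 4.
Standard normalization L_n(0) = 1 gives a_0 = 1. Work upward with a_{k+1} = (k - 4) a_k / (k+1)^2:
  a_1 = (0 - 4)(1) / 1^2 = -4/1 = -4
  a_2 = (1 - 4)(-4) / 2^2 = 12/4 = 3
  a_3 = (2 - 4)(3) / 3^2 = -6/9 = -2/3
  a_4 = (3 - 4)(-2/3) / 4^2 = (2/3)/16 = 1/24
Hence L_4(x) = x^4/24 - 2 x^3/3 + 3 x^2 - 4 x + 1.

L_4(x); series = x^4/24 - 2 x^3/3 + 3 x^2 - 4 x + 1


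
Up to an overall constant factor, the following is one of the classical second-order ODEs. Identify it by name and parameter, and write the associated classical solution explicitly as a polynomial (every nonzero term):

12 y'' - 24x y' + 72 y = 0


All three coefficients share the factor 12; dividing through by 12 gives  y'' - 2x y' + 6 y = 0.
This matches the Hermite equation y'' - 2x y' + 2n y = 0 with 2n = 6, so n = 3; the polynomial solution is H_3(x).
With y = sum_k a_k x^k, matching x^k gives (k+2)(k+1) a_{k+2} = 2(k - n) a_k = 2(k - 3) a_k. The right side vanishes at k = 3, so the series with the parity of 3 terminates at degree 3.
Standard normalization: leading coefficient of H_n is 2^n, so a_3 = 2^3 = 8. Work downward with a_k = (k+1)(k+2) a_{k+2} / (2(k - n)):
  a_1 = (2)(3)(8) / (2(1 - 3)) = 48/(-4) = -12
Hence H_3(x) = 8 x^3 - 12 x.

H_3(x); series = 8 x^3 - 12 x


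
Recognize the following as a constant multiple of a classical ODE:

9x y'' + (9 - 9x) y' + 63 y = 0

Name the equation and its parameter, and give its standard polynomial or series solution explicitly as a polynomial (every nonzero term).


All three coefficients share the factor 9; dividing through by 9 gives  x y'' + (1 - x) y' + 7 y = 0.
This matches the Laguerre equation x y'' + (1 - x) y' + n y = 0 with n = 7; the polynomial solution is L_7(x).
With y = sum_k a_k x^k, matching x^k gives (k+1)k a_{k+1} + (k+1) a_{k+1} - k a_k + n a_k = 0, i.e. (k+1)^2 a_{k+1} = (k - n) a_k = (k - 7) a_k. The right side vanishes at k = 7, so the series terminates at degree 7.
Standard normalization L_n(0) = 1 gives a_0 = 1. Work upward with a_{k+1} = (k - 7) a_k / (k+1)^2:
  a_1 = (0 - 7)(1) / 1^2 = -7/1 = -7
  a_2 = (1 - 7)(-7) / 2^2 = 42/4 = 21/2
  a_3 = (2 - 7)(21/2) / 3^2 = (-105/2)/9 = -35/6
  a_4 = (3 - 7)(-35/6) / 4^2 = (70/3)/16 = 35/24
  a_5 = (4 - 7)(35/24) / 5^2 = (-35/8)/25 = -7/40
  a_6 = (5 - 7)(-7/40) / 6^2 = (7/20)/36 = 7/720
  a_7 = (6 - 7)(7/720) / 7^2 = (-7/720)/49 = -1/5040
Hence L_7(x) = -x^7/5040 + 7 x^6/720 - 7 x^5/40 + 35 x^4/24 - 35 x^3/6 + 21 x^2/2 - 7 x + 1.

L_7(x); series = -x^7/5040 + 7 x^6/720 - 7 x^5/40 + 35 x^4/24 - 35 x^3/6 + 21 x^2/2 - 7 x + 1


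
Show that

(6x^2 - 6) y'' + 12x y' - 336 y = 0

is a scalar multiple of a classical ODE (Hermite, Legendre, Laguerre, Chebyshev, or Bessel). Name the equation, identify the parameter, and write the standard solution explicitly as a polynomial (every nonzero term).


All three coefficients share the factor -6; dividing through by -6 gives  (1 - x^2) y'' - 2x y' + 56 y = 0.
This matches the Legendre equation (1 - x^2) y'' - 2x y' + n(n+1) y = 0 (note the -2x y' term) with n(n+1) = 56, so n = 7; the polynomial solution is P_7(x).
With y = sum_k a_k x^k, matching x^k gives (k+2)(k+1) a_{k+2} = [k(k+1) - n(n+1)] a_k = (k - 7)(k + 8) a_k. The right side vanishes at k = 7, so the series with the parity of 7 terminates at degree 7.
Standard normalization (P_n(1) = 1): leading coefficient (2n)!/(2^n (n!)^2) = 87178291200/(128*25401600) = 429/16, so a_7 = 429/16. Work downward with a_k = (k+1)(k+2) a_{k+2} / ((k - 7)(k + 8)):
  a_5 = (6)(7)(429/16) / ((5 - 7)(5 + 8)) = (9009/8)/(-26) = -693/16
  a_3 = (4)(5)(-693/16) / ((3 - 7)(3 + 8)) = (-3465/4)/(-44) = 315/16
  a_1 = (2)(3)(315/16) / ((1 - 7)(1 + 8)) = (945/8)/(-54) = -35/16
Hence P_7(x) = 429 x^7/16 - 693 x^5/16 + 315 x^3/16 - 35 x/16.

P_7(x); series = 429 x^7/16 - 693 x^5/16 + 315 x^3/16 - 35 x/16


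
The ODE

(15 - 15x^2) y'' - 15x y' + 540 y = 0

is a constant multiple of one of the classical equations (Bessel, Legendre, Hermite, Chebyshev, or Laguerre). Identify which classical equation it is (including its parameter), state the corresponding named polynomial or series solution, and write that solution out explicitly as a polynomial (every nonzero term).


All three coefficients share the factor 15; dividing through by 15 gives  (1 - x^2) y'' - x y' + 36 y = 0.
This matches the Chebyshev equation (1 - x^2) y'' - x y' + n^2 y = 0 (note the -x y' term, not -2x y') with n^2 = 36, so n = 6; the polynomial solution is T_6(x).
With y = sum_k a_k x^k, matching x^k gives (k+2)(k+1) a_{k+2} = (k^2 - n^2) a_k = (k - 6)(k + 6) a_k. The right side vanishes at k = 6, so the series with the parity of 6 terminates at degree 6.
Standard normalization: leading coefficient of T_n is 2^(n-1), so a_6 = 2^5 = 32. Work downward with a_k = (k+1)(k+2) a_{k+2} / ((k - 6)(k + 6)):
  a_4 = (5)(6)(32) / ((4 - 6)(4 + 6)) = 960/(-20) = -48
  a_2 = (3)(4)(-48) / ((2 - 6)(2 + 6)) = -576/(-32) = 18
  a_0 = (1)(2)(18) / ((0 - 6)(0 + 6)) = 36/(-36) = -1
Hence T_6(x) = 32 x^6 - 48 x^4 + 18 x^2 - 1.

T_6(x); series = 32 x^6 - 48 x^4 + 18 x^2 - 1


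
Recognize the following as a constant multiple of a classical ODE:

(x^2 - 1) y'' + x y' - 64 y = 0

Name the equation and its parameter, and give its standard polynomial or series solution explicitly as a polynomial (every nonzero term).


All three coefficients share the factor -1; dividing through by -1 gives  (1 - x^2) y'' - x y' + 64 y = 0.
This matches the Chebyshev equation (1 - x^2) y'' - x y' + n^2 y = 0 (note the -x y' term, not -2x y') with n^2 = 64, so n = 8; the polynomial solution is T_8(x).
With y = sum_k a_k x^k, matching x^k gives (k+2)(k+1) a_{k+2} = (k^2 - n^2) a_k = (k - 8)(k + 8) a_k. The right side vanishes at k = 8, so the series with the parity of 8 terminates at degree 8.
Standard normalization: leading coefficient of T_n is 2^(n-1), so a_8 = 2^7 = 128. Work downward with a_k = (k+1)(k+2) a_{k+2} / ((k - 8)(k + 8)):
  a_6 = (7)(8)(128) / ((6 - 8)(6 + 8)) = 7168/(-28) = -256
  a_4 = (5)(6)(-256) / ((4 - 8)(4 + 8)) = -7680/(-48) = 160
  a_2 = (3)(4)(160) / ((2 - 8)(2 + 8)) = 1920/(-60) = -32
  a_0 = (1)(2)(-32) / ((0 - 8)(0 + 8)) = -64/(-64) = 1
Hence T_8(x) = 128 x^8 - 256 x^6 + 160 x^4 - 32 x^2 + 1.

T_8(x); series = 128 x^8 - 256 x^6 + 160 x^4 - 32 x^2 + 1


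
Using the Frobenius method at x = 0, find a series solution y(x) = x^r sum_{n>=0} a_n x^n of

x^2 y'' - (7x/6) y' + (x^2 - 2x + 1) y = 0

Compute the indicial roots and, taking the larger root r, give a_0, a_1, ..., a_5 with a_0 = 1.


Write in Frobenius form y'' + (p(x)/x) y' + (q(x)/x^2) y = 0:
  p(x) = -7/6,  q(x) = x^2 - 2x + 1.
Indicial equation: r(r-1) + (-7/6) r + (1) = 0 -> roots r_1 = 3/2, r_2 = 2/3.
Take r = r_1 = 3/2. Let y(x) = x^r sum_{n>=0} a_n x^n with a_0 = 1.
Substitute y = x^r sum a_n x^n and match x^{r+n}. The recurrence is
  D(n) a_n - 2 a_{n-1} + 1 a_{n-2} = 0,  where D(n) = (r+n)(r+n-1) + (-7/6)(r+n) + (1).
  a_n = [2 a_{n-1} - 1 a_{n-2}] / D(n).
Since the indicial polynomial factors as (r - r_1)(r - r_2), D(n) = (r_1 + n - r_1)(r_1 + n - r_2) = n(n + 5/6).
Evaluating step by step (a_0 = 1):
  n = 1: D(1) = 1(1 + 5/6) = 11/6; numerator = 2(1) = 2; a_1 = (2)/(11/6) = 12/11
  n = 2: D(2) = 2(2 + 5/6) = 17/3; numerator = 2(12/11) - 1(1) = 13/11; a_2 = (13/11)/(17/3) = 39/187
  n = 3: D(3) = 3(3 + 5/6) = 23/2; numerator = 2(39/187) - 1(12/11) = -126/187; a_3 = (-126/187)/(23/2) = -252/4301
  n = 4: D(4) = 4(4 + 5/6) = 58/3; numerator = 2(-252/4301) - 1(39/187) = -1401/4301; a_4 = (-1401/4301)/(58/3) = -4203/249458
  n = 5: D(5) = 5(5 + 5/6) = 175/6; numerator = 2(-4203/249458) - 1(-252/4301) = 135/5423; a_5 = (135/5423)/(175/6) = 162/189805

r = 3/2; a_0 = 1; a_1 = 12/11; a_2 = 39/187; a_3 = -252/4301; a_4 = -4203/249458; a_5 = 162/189805


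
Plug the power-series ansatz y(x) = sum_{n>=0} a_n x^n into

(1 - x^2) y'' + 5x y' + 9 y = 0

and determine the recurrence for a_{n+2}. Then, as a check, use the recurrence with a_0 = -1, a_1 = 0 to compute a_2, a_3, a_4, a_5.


Substitute y = sum_n a_n x^n.
(1 - 1 x^2) y'' contributes (n+2)(n+1) a_{n+2} - n(n-1) a_n at x^n.
5 x y'(x) contributes 5 n a_n at x^n.
9 y(x) contributes 9 a_n at x^n.
Matching x^n: (n+2)(n+1) a_{n+2} + (-n(n-1) + 5 n + 9) a_n = 0.
Thus a_{n+2} = (n(n-1) - 5 n - 9) / ((n+1)(n+2)) * a_n.

Check with a_0 = -1, a_1 = 0 (apply the recurrence for n = 0, 1, 2, 3): a_0 = -1, a_1 = 0, a_2 = 9/2, a_3 = 0, a_4 = -51/8, a_5 = 0.

a_(n+2) = (n(n-1) - 5 n - 9) / ((n+1)(n+2)) * a_n; check: a_0 = -1, a_1 = 0, a_2 = 9/2, a_3 = 0, a_4 = -51/8, a_5 = 0


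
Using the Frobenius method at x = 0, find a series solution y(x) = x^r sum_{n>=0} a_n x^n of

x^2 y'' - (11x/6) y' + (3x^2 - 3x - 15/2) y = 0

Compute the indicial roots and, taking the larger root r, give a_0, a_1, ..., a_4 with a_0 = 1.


Write in Frobenius form y'' + (p(x)/x) y' + (q(x)/x^2) y = 0:
  p(x) = -11/6,  q(x) = 3x^2 - 3x - 15/2.
Indicial equation: r(r-1) + (-11/6) r + (-15/2) = 0 -> roots r_1 = 9/2, r_2 = -5/3.
Take r = r_1 = 9/2. Let y(x) = x^r sum_{n>=0} a_n x^n with a_0 = 1.
Substitute y = x^r sum a_n x^n and match x^{r+n}. The recurrence is
  D(n) a_n - 3 a_{n-1} + 3 a_{n-2} = 0,  where D(n) = (r+n)(r+n-1) + (-11/6)(r+n) + (-15/2).
  a_n = [3 a_{n-1} - 3 a_{n-2}] / D(n).
Since the indicial polynomial factors as (r - r_1)(r - r_2), D(n) = (r_1 + n - r_1)(r_1 + n - r_2) = n(n + 37/6).
Evaluating step by step (a_0 = 1):
  n = 1: D(1) = 1(1 + 37/6) = 43/6; numerator = 3(1) = 3; a_1 = (3)/(43/6) = 18/43
  n = 2: D(2) = 2(2 + 37/6) = 49/3; numerator = 3(18/43) - 3(1) = -75/43; a_2 = (-75/43)/(49/3) = -225/2107
  n = 3: D(3) = 3(3 + 37/6) = 55/2; numerator = 3(-225/2107) - 3(18/43) = -3321/2107; a_3 = (-3321/2107)/(55/2) = -6642/115885
  n = 4: D(4) = 4(4 + 37/6) = 122/3; numerator = 3(-6642/115885) - 3(-225/2107) = 351/2365; a_4 = (351/2365)/(122/3) = 1053/288530

r = 9/2; a_0 = 1; a_1 = 18/43; a_2 = -225/2107; a_3 = -6642/115885; a_4 = 1053/288530


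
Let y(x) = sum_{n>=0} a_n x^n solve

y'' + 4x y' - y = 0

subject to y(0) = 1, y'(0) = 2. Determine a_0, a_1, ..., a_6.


Ansatz: y(x) = sum_{n>=0} a_n x^n, so y'(x) = sum_{n>=1} n a_n x^(n-1) and y''(x) = sum_{n>=2} n(n-1) a_n x^(n-2).
Substitute into P(x) y'' + Q(x) y' + R(x) y = 0 with P(x) = 1, Q(x) = 4x, R(x) = -1, and match powers of x.
Initial conditions: a_0 = 1, a_1 = 2.
Setting the coefficient of each power of x to zero and solving order by order (substituting the coefficients already found):
  x^0: 2 a_2 - a_0 = 0  ->  2 a_2 = a_0 = 1  ->  a_2 = 1/2
  x^1: 6 a_3 + 3 a_1 = 0  ->  6 a_3 = -3 a_1 = -6  ->  a_3 = -1
  x^2: 12 a_4 + 7 a_2 = 0  ->  12 a_4 = -7 a_2 = -7/2  ->  a_4 = -7/24
  x^3: 20 a_5 + 11 a_3 = 0  ->  20 a_5 = -11 a_3 = 11  ->  a_5 = 11/20
  x^4: 30 a_6 + 15 a_4 = 0  ->  30 a_6 = -15 a_4 = 35/8  ->  a_6 = 7/48
Truncated series: y(x) = 1 + 2 x + (1/2) x^2 - x^3 - (7/24) x^4 + (11/20) x^5 + (7/48) x^6 + O(x^7).

a_0 = 1; a_1 = 2; a_2 = 1/2; a_3 = -1; a_4 = -7/24; a_5 = 11/20; a_6 = 7/48


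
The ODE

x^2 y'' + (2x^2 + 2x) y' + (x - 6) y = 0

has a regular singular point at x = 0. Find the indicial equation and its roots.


Divide by x^2 to reach normal form y'' + P_1(x) y' + P_2(x) y = 0 with P_1(x) = 2 + 2/x and P_2(x) = 1/x - 6/x^2.
x = 0 is a singular point because the y'-coefficient 2 + 2/x has a pole at x = 0 and the y-coefficient 1/x - 6/x^2 has a pole at x = 0.
It is a regular singular point because x P_1(x) = p(x) = 2x + 2 and x^2 P_2(x) = q(x) = x - 6 are polynomials, hence analytic at x = 0.
p(0) = 2,  q(0) = -6.
Indicial equation: r(r-1) + p(0) r + q(0) = 0, i.e. r^2 + (p(0) - 1) r + q(0) = 0, i.e. r^2 + 1 r - 6 = 0.
Discriminant: (1)^2 - 4(-6) = 25, so r = (-1 ± 5)/2.
Solving: r_1 = 2, r_2 = -3.

indicial: r^2 + 1 r - 6 = 0; roots r_1 = 2, r_2 = -3


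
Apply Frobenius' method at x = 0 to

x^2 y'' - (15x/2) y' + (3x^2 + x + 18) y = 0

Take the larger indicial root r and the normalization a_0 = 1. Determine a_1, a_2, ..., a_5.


Write in Frobenius form y'' + (p(x)/x) y' + (q(x)/x^2) y = 0:
  p(x) = -15/2,  q(x) = 3x^2 + x + 18.
Indicial equation: r(r-1) + (-15/2) r + (18) = 0 -> roots r_1 = 9/2, r_2 = 4.
Take r = r_1 = 9/2. Let y(x) = x^r sum_{n>=0} a_n x^n with a_0 = 1.
Substitute y = x^r sum a_n x^n and match x^{r+n}. The recurrence is
  D(n) a_n + 1 a_{n-1} + 3 a_{n-2} = 0,  where D(n) = (r+n)(r+n-1) + (-15/2)(r+n) + (18).
  a_n = [-1 a_{n-1} - 3 a_{n-2}] / D(n).
Since the indicial polynomial factors as (r - r_1)(r - r_2), D(n) = (r_1 + n - r_1)(r_1 + n - r_2) = n(n + 1/2).
Evaluating step by step (a_0 = 1):
  n = 1: D(1) = 1(1 + 1/2) = 3/2; numerator = -1(1) = -1; a_1 = (-1)/(3/2) = -2/3
  n = 2: D(2) = 2(2 + 1/2) = 5; numerator = -1(-2/3) - 3(1) = -7/3; a_2 = (-7/3)/(5) = -7/15
  n = 3: D(3) = 3(3 + 1/2) = 21/2; numerator = -1(-7/15) - 3(-2/3) = 37/15; a_3 = (37/15)/(21/2) = 74/315
  n = 4: D(4) = 4(4 + 1/2) = 18; numerator = -1(74/315) - 3(-7/15) = 367/315; a_4 = (367/315)/(18) = 367/5670
  n = 5: D(5) = 5(5 + 1/2) = 55/2; numerator = -1(367/5670) - 3(74/315) = -4363/5670; a_5 = (-4363/5670)/(55/2) = -4363/155925

r = 9/2; a_0 = 1; a_1 = -2/3; a_2 = -7/15; a_3 = 74/315; a_4 = 367/5670; a_5 = -4363/155925


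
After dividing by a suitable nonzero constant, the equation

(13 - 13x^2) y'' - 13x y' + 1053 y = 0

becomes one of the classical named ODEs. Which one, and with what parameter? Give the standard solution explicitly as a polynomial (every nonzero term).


All three coefficients share the factor 13; dividing through by 13 gives  (1 - x^2) y'' - x y' + 81 y = 0.
This matches the Chebyshev equation (1 - x^2) y'' - x y' + n^2 y = 0 (note the -x y' term, not -2x y') with n^2 = 81, so n = 9; the polynomial solution is T_9(x).
With y = sum_k a_k x^k, matching x^k gives (k+2)(k+1) a_{k+2} = (k^2 - n^2) a_k = (k - 9)(k + 9) a_k. The right side vanishes at k = 9, so the series with the parity of 9 terminates at degree 9.
Standard normalization: leading coefficient of T_n is 2^(n-1), so a_9 = 2^8 = 256. Work downward with a_k = (k+1)(k+2) a_{k+2} / ((k - 9)(k + 9)):
  a_7 = (8)(9)(256) / ((7 - 9)(7 + 9)) = 18432/(-32) = -576
  a_5 = (6)(7)(-576) / ((5 - 9)(5 + 9)) = -24192/(-56) = 432
  a_3 = (4)(5)(432) / ((3 - 9)(3 + 9)) = 8640/(-72) = -120
  a_1 = (2)(3)(-120) / ((1 - 9)(1 + 9)) = -720/(-80) = 9
Hence T_9(x) = 256 x^9 - 576 x^7 + 432 x^5 - 120 x^3 + 9 x.

T_9(x); series = 256 x^9 - 576 x^7 + 432 x^5 - 120 x^3 + 9 x


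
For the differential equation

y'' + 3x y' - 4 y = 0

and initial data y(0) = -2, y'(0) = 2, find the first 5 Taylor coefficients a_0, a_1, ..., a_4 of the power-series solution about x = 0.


Ansatz: y(x) = sum_{n>=0} a_n x^n, so y'(x) = sum_{n>=1} n a_n x^(n-1) and y''(x) = sum_{n>=2} n(n-1) a_n x^(n-2).
Substitute into P(x) y'' + Q(x) y' + R(x) y = 0 with P(x) = 1, Q(x) = 3x, R(x) = -4, and match powers of x.
Initial conditions: a_0 = -2, a_1 = 2.
Setting the coefficient of each power of x to zero and solving order by order (substituting the coefficients already found):
  x^0: 2 a_2 - 4 a_0 = 0  ->  2 a_2 = 4 a_0 = -8  ->  a_2 = -4
  x^1: 6 a_3 - a_1 = 0  ->  6 a_3 = a_1 = 2  ->  a_3 = 1/3
  x^2: 12 a_4 + 2 a_2 = 0  ->  12 a_4 = -2 a_2 = 8  ->  a_4 = 2/3
Truncated series: y(x) = -2 + 2 x - 4 x^2 + (1/3) x^3 + (2/3) x^4 + O(x^5).

a_0 = -2; a_1 = 2; a_2 = -4; a_3 = 1/3; a_4 = 2/3


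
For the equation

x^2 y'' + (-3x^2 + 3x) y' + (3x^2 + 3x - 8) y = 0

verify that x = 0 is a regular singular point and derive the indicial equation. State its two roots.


Divide by x^2 to reach normal form y'' + P_1(x) y' + P_2(x) y = 0 with P_1(x) = -3 + 3/x and P_2(x) = 3 + 3/x - 8/x^2.
x = 0 is a singular point because the y'-coefficient -3 + 3/x has a pole at x = 0 and the y-coefficient 3 + 3/x - 8/x^2 has a pole at x = 0.
It is a regular singular point because x P_1(x) = p(x) = 3 - 3x and x^2 P_2(x) = q(x) = 3x^2 + 3x - 8 are polynomials, hence analytic at x = 0.
p(0) = 3,  q(0) = -8.
Indicial equation: r(r-1) + p(0) r + q(0) = 0, i.e. r^2 + (p(0) - 1) r + q(0) = 0, i.e. r^2 + 2 r - 8 = 0.
Discriminant: (2)^2 - 4(-8) = 36, so r = (-2 ± 6)/2.
Solving: r_1 = 2, r_2 = -4.

indicial: r^2 + 2 r - 8 = 0; roots r_1 = 2, r_2 = -4


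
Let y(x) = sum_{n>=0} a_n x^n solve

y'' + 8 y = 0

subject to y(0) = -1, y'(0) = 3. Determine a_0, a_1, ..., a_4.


Ansatz: y(x) = sum_{n>=0} a_n x^n, so y'(x) = sum_{n>=1} n a_n x^(n-1) and y''(x) = sum_{n>=2} n(n-1) a_n x^(n-2).
Substitute into P(x) y'' + Q(x) y' + R(x) y = 0 with P(x) = 1, Q(x) = 0, R(x) = 8, and match powers of x.
Initial conditions: a_0 = -1, a_1 = 3.
Setting the coefficient of each power of x to zero and solving order by order (substituting the coefficients already found):
  x^0: 2 a_2 + 8 a_0 = 0  ->  2 a_2 = -8 a_0 = 8  ->  a_2 = 4
  x^1: 6 a_3 + 8 a_1 = 0  ->  6 a_3 = -8 a_1 = -24  ->  a_3 = -4
  x^2: 12 a_4 + 8 a_2 = 0  ->  12 a_4 = -8 a_2 = -32  ->  a_4 = -8/3
Truncated series: y(x) = -1 + 3 x + 4 x^2 - 4 x^3 - (8/3) x^4 + O(x^5).

a_0 = -1; a_1 = 3; a_2 = 4; a_3 = -4; a_4 = -8/3


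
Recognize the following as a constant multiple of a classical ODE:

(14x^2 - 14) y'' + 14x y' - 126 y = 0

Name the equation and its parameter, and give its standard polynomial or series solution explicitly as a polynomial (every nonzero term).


All three coefficients share the factor -14; dividing through by -14 gives  (1 - x^2) y'' - x y' + 9 y = 0.
This matches the Chebyshev equation (1 - x^2) y'' - x y' + n^2 y = 0 (note the -x y' term, not -2x y') with n^2 = 9, so n = 3; the polynomial solution is T_3(x).
With y = sum_k a_k x^k, matching x^k gives (k+2)(k+1) a_{k+2} = (k^2 - n^2) a_k = (k - 3)(k + 3) a_k. The right side vanishes at k = 3, so the series with the parity of 3 terminates at degree 3.
Standard normalization: leading coefficient of T_n is 2^(n-1), so a_3 = 2^2 = 4. Work downward with a_k = (k+1)(k+2) a_{k+2} / ((k - 3)(k + 3)):
  a_1 = (2)(3)(4) / ((1 - 3)(1 + 3)) = 24/(-8) = -3
Hence T_3(x) = 4 x^3 - 3 x.

T_3(x); series = 4 x^3 - 3 x
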